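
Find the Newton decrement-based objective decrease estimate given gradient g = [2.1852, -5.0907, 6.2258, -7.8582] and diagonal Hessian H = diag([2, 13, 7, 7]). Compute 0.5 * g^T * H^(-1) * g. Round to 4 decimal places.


Step 1: H is diagonal, so H^(-1) * g = [1.0926, -0.3916, 0.8894, -1.1226].
Step 2: g^T H^(-1) g = sum_i g_i^2 / H_ii
  = (2.1852)^2/2 + (-5.0907)^2/13 + (6.2258)^2/7 + (-7.8582)^2/7
  = 2.3875 + 1.9935 + 5.5372 + 8.8216 = 18.7399
Step 3: Objective decrease = 0.5 * g^T H^(-1) g = 9.3699


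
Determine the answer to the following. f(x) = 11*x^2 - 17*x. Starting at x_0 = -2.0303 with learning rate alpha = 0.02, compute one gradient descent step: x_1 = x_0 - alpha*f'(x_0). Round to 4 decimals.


We compute the gradient at x_0 and apply the update.
f'(x) = 22*x - 17
f'(-2.0303) = 22*-2.0303 - 17 = -61.6666
x_1 = -2.0303 - 0.02*-61.6666 = -0.797


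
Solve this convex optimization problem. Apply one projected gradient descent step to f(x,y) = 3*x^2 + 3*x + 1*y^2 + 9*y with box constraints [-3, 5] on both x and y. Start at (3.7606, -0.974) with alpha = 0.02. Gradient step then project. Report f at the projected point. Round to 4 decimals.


Step 1: Compute gradient at (3.7606, -0.974).
grad_x = 2*3*3.7606 + 3 = 25.5636
grad_y = 2*1*-0.974 + 9 = 7.052
Step 2: Gradient step.
x_raw = 3.7606 - 0.02*25.5636 = 3.2493
y_raw = -0.974 - 0.02*7.052 = -1.115
Step 3: Project onto [-3, 5].
x_proj = clip(3.2493) = 3.2493
y_proj = clip(-1.115) = -1.115
Step 4: Evaluate f.
f(3.2493, -1.115) = 32.6303


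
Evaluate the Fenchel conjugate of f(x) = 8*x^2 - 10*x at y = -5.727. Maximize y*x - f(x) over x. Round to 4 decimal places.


f*(y) = sup_x {y*x - a*x^2 - b*x} = sup_x {(y-b)*x - a*x^2}
FOC: (y - b) - 2a*x = 0 => x* = (y - b)/(2a)
x* = (-5.727 + 10)/(2*8) = 0.2671
f*(-5.727) = (y-b)^2/(4a) = (-5.727 + 10)^2/(4*8)
= 18.2585/32 = 0.5706


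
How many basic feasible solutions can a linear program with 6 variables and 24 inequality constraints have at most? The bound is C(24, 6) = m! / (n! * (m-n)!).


Each vertex corresponds to some choice of n active constraints out of m, so the number of vertices is at most C(m, n) = m! / (n!(m-n)!).
m = 24, n = 6
Numerator: 24 * 23 * 22 * 21 * 20 * 19
Denominator: 6! = 720
C(24, 6) = 134596


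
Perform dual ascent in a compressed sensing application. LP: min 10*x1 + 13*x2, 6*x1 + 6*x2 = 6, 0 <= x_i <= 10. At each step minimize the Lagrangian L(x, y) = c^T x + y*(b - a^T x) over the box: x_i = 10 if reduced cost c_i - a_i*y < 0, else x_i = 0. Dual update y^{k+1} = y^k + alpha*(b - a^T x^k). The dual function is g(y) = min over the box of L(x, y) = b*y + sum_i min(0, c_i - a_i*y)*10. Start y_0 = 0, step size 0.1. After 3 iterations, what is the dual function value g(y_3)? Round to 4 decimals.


Dual ascent for LP: min 10*x1 + 13*x2, 6*x1 + 6*x2 = 6, 0 <= x_i <= 10
Step 1: y^k = 0.0, reduced costs: (10.0, 13.0)
  x^k = (0.0, 0.0), subgradient = b - a^T x = 6.0
  y^{k+1} = 0.0 + 0.1*6.0 = 0.6
Step 2: y^k = 0.6, reduced costs: (6.4, 9.4)
  x^k = (0.0, 0.0), subgradient = b - a^T x = 6.0
  y^{k+1} = 0.6 + 0.1*6.0 = 1.2
Step 3: y^k = 1.2, reduced costs: (2.8, 5.8)
  x^k = (0.0, 0.0), subgradient = b - a^T x = 6.0
  y^{k+1} = 1.2 + 0.1*6.0 = 1.8
Dual objective at y_3 = 1.8: reduced costs (-0.8, 2.2), box minimizer x = (10.0, 0.0)
g(y_3) = b*y + (c1 - a1*y)*x1 + (c2 - a2*y)*x2 = 6*1.8 + (-0.8)*10.0 + 2.2*0.0 = 10.8 - 8.0 + 0.0 = 2.8


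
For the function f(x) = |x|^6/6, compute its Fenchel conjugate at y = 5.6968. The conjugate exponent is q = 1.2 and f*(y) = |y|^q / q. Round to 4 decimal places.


The conjugate exponent q satisfies 1/p + 1/q = 1.
p = 6, so q = 6/(6 - 1) = 1.2
|y|^q = 5.6968^1.2 = 8.0678
f*(5.6968) = 8.0678 / 1.2 = 6.7232


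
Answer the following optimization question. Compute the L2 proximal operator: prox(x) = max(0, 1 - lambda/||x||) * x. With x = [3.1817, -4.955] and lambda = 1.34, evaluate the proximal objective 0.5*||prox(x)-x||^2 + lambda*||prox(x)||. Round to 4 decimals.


Step 1: Compute ||x||.
||x|| = 5.8886
Step 2: Compute scaling factor.
scale = max(0, 1 - 1.34/5.8886) = 0.7724
Step 3: prox(x) = [2.4577, -3.8274]
||prox(x)|| = 4.5486
Step 4: Proximal objective.
0.5*||prox-x||^2 = 0.8978
lambda*||prox|| = 6.0951
Total = 6.9929


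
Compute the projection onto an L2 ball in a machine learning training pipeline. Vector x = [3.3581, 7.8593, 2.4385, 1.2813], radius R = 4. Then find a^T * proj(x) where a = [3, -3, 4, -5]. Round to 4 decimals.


Step 1: Compute ||x|| (intermediates to 6 decimals).
||x|| = sqrt(3.3581^2 + 7.8593^2 + 2.4385^2 + 1.2813^2) = 8.979613
Step 2: Project.
Since ||x|| > R, scale = R/||x|| = 4/8.979613 = 0.445453, proj(x) = scale * x
proj(x) = [1.495876, 3.500949, 1.086237, 0.570759]
Step 3: Dot product.
a^T * proj(x) = 3*1.495876 - 3*3.500949 + 4*1.086237 - 5*0.570759 = -4.5241


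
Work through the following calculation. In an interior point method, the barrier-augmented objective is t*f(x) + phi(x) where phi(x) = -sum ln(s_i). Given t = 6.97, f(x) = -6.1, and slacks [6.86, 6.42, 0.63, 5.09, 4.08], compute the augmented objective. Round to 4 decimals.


Step 1: Compute log-barrier.
ln values: [1.9257, 1.8594, -0.462, 1.6273, 1.4061]
phi = -(1.9257 + 1.8594 - 0.462 + 1.6273 + 1.4061) = -6.3565
Step 2: Compute augmented objective.
t*f(x) = 6.97*-6.1 = -42.517
Total = -42.517 - 6.3565 = -48.8735


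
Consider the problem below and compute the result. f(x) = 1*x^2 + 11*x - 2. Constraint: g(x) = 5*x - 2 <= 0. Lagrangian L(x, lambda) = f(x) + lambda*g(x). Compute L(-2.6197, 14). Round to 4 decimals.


Step 1: Evaluate f(x).
f(-2.6197) = 1*(-2.6197)^2 + 11*(-2.6197) - 2 = -23.9539
Step 2: Evaluate g(x).
g(-2.6197) = 5*-2.6197 - 2 = -15.0985
Step 3: Compute Lagrangian.
L = -23.9539 + 14*-15.0985 = -235.3329


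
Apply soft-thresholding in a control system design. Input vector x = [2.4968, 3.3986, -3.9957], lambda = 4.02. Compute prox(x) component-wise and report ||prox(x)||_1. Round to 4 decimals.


Soft-thresholding with lambda = 4.02:
prox(2.4968) = sign(2.4968)*max(|2.4968| - 4.02, 0) = 0.0
prox(3.3986) = sign(3.3986)*max(|3.3986| - 4.02, 0) = 0.0
prox(-3.9957) = sign(-3.9957)*max(|-3.9957| - 4.02, 0) = 0.0
prox(x) = [0.0, 0.0, 0.0]
||prox(x)||_1 = 0.0 + 0.0 + 0.0 = 0.0


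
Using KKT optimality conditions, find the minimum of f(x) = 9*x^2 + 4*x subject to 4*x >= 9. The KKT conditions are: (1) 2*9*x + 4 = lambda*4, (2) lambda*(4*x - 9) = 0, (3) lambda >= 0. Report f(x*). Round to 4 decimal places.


Step 1: Try lambda = 0 (constraint inactive).
x_unc = -4/(2*9) = -0.2222
Check: 4*-0.2222 = -0.8888 < 9 -- violated!
Step 2: Constraint must be active: 4*x = 9
x* = 9/4 = 2.25
lambda = (2*9*2.25 + 4)/4 = 11.125
Step 3: Compute optimal value.
f(x*) = 9*2.25^2 + 4*2.25 = 54.5625


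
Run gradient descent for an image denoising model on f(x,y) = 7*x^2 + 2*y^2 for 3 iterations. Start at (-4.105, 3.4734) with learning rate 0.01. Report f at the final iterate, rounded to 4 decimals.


Gradient descent on f(x,y) = 7*x^2 + 2*y^2.
Starting point: (-4.105, 3.4734), alpha = 0.01
Step 1: grad_x = 2*7*-4.105 = -57.47, grad_y = 2*2*3.4734 = 13.8936
  x_1 = -4.105 - 0.01*-57.47 = -3.5303
  y_1 = 3.4734 - 0.01*13.8936 = 3.3345
Step 2: grad_x = 2*7*-3.5303 = -49.4242, grad_y = 2*2*3.3345 = 13.3379
  x_2 = -3.5303 - 0.01*-49.4242 = -3.0361
  y_2 = 3.3345 - 0.01*13.3379 = 3.2011
Step 3: grad_x = 2*7*-3.0361 = -42.5048, grad_y = 2*2*3.2011 = 12.8043
  x_3 = -3.0361 - 0.01*-42.5048 = -2.611
  y_3 = 3.2011 - 0.01*12.8043 = 3.073
f(-2.611, 3.073) = 7*(-2.611)^2 + 2*3.073^2 = 66.6088


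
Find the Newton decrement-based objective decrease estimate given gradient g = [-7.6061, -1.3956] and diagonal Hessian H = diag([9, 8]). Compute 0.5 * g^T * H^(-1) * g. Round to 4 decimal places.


Step 1: H is diagonal, so H^(-1) * g = [-0.8451, -0.1745].
Step 2: g^T H^(-1) g = sum_i g_i^2 / H_ii
  = (-7.6061)^2/9 + (-1.3956)^2/8
  = 6.4281 + 0.2435 = 6.6715
Step 3: Objective decrease = 0.5 * g^T H^(-1) g = 3.3358


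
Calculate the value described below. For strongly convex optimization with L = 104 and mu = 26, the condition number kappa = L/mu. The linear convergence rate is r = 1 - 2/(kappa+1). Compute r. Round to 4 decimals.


Step 1: Compute the condition number.
kappa = L/mu = 104/26 = 4.0
Step 2: Compute the convergence rate.
r = 1 - 2/(kappa + 1) = 1 - 2*mu/(L + mu) = (L - mu)/(L + mu) = 78/130 = 0.6


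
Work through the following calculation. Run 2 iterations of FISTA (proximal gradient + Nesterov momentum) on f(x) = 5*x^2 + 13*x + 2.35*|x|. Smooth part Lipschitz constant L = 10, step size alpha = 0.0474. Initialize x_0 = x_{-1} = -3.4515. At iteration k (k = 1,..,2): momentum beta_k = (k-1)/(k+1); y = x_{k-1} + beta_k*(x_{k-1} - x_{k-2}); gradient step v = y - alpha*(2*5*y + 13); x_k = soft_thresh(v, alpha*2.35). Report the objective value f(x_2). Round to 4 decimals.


FISTA on f(x) = 5*x^2 + 13*x + 2.35*|x|
L = 10, alpha = 0.0474
Iteration 1: beta = 0.0, y = -3.4515 + 0.0*(-3.4515 + 3.4515) = -3.4515
  grad(y) = -21.515, v = y - alpha*grad = -2.4317
  prox(v) = soft_thresh(-2.4317, 0.1114) = -2.3203
Iteration 2: beta = 0.3333, y = -2.3203 + 0.3333*(-2.3203 + 3.4515) = -1.9432
  grad(y) = -6.4323, v = y - alpha*grad = -1.6383
  prox(v) = soft_thresh(-1.6383, 0.1114) = -1.527
f(x_2) = 5*(-1.527)^2 + 13*(-1.527) + 2.35*|-1.527| = -4.6041


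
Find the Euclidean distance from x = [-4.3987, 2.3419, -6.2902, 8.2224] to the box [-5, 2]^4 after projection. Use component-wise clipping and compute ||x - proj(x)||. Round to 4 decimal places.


Project each component onto [-5, 2].
clip(-4.3987) = -4.3987, clip(2.3419) = 2.0, clip(-6.2902) = -5.0, clip(8.2224) = 2.0
Projection = [-4.3987, 2.0, -5.0, 2.0]
Squared diffs: [0.0, 0.1169, 1.6646, 38.7183]
Distance = sqrt(40.4998) = 6.3639


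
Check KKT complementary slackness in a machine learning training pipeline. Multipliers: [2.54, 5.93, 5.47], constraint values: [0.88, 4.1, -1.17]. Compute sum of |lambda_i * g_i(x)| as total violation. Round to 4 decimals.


KKT complementary slackness check:
lambda_1 * g_1 = 2.54 * 0.88 = 2.2352
lambda_2 * g_2 = 5.93 * 4.1 = 24.313
lambda_3 * g_3 = 5.47 * -1.17 = -6.3999
Total violation = 2.2352 + 24.313 + 6.3999 = 32.9481


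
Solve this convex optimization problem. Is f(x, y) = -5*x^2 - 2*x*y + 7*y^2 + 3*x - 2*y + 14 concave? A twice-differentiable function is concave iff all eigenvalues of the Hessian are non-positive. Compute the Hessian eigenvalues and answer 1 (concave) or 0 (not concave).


The Hessian of f(x,y) = -5*x^2 - 2*x*y + 7*y^2 + 3*x - 2*y + 14 is:
H = [[-10, -2], [-2, 14]]
Trace = -10 + 14 = 4
Determinant = -10*14 - (-2)^2 = -144
Discriminant = (4)^2 - 4*-144 = 592.0
Eigenvalues: lambda_1 = -10.1655, lambda_2 = 14.1655
The function is not concave.

0


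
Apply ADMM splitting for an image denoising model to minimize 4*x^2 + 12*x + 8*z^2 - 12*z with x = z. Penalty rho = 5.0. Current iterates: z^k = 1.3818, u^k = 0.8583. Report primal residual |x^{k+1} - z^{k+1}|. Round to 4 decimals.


ADMM iteration with rho = 5.0, z^k = 1.3818, u^k = 0.8583
Step 1: x-update.
Minimize 4*x^2 + 12*x + (5.0/2)*(x - 1.3818 + 0.8583)^2
FOC: (2*4 + 5.0)*x = -12 + 5.0*(1.3818 - 0.8583)
x^{k+1} = -0.7217
Step 2: z-update.
Minimize 8*z^2 - 12*z + (5.0/2)*(-0.7217 - z + 0.8583)^2
FOC: (2*8 + 5.0)*z = 12 + 5.0*(-0.7217 + 0.8583)
z^{k+1} = 0.6039
Step 3: u-update.
u^{k+1} = 0.8583 - 0.7217 - 0.6039 = -0.4674
Step 4: Primal residual = |-0.7217 - 0.6039| = 1.3257


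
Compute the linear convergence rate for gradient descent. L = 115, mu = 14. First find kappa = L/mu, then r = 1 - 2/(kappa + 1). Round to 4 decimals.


Step 1: Compute the condition number.
kappa = L/mu = 115/14 = 8.2143
Step 2: Compute the convergence rate.
r = 1 - 2/(kappa + 1) = 1 - 2*mu/(L + mu) = (L - mu)/(L + mu) = 101/129 = 0.7829


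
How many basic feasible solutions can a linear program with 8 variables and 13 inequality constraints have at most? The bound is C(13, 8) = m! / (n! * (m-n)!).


Each vertex corresponds to some choice of n active constraints out of m, so the number of vertices is at most C(m, n) = m! / (n!(m-n)!).
m = 13, n = 8
Numerator: 13 * 12 * 11 * 10 * 9 * 8 * 7 * 6
Denominator: 8! = 40320
C(13, 8) = 1287


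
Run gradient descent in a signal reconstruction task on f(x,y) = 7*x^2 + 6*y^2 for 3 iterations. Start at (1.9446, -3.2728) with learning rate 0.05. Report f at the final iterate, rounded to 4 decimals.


Gradient descent on f(x,y) = 7*x^2 + 6*y^2.
Starting point: (1.9446, -3.2728), alpha = 0.05
Step 1: grad_x = 2*7*1.9446 = 27.2244, grad_y = 2*6*-3.2728 = -39.2736
  x_1 = 1.9446 - 0.05*27.2244 = 0.5834
  y_1 = -3.2728 - 0.05*-39.2736 = -1.3091
Step 2: grad_x = 2*7*0.5834 = 8.1673, grad_y = 2*6*-1.3091 = -15.7094
  x_2 = 0.5834 - 0.05*8.1673 = 0.175
  y_2 = -1.3091 - 0.05*-15.7094 = -0.5236
Step 3: grad_x = 2*7*0.175 = 2.4502, grad_y = 2*6*-0.5236 = -6.2838
  x_3 = 0.175 - 0.05*2.4502 = 0.0525
  y_3 = -0.5236 - 0.05*-6.2838 = -0.2095
f(0.0525, -0.2095) = 7*0.0525^2 + 6*(-0.2095)^2 = 0.2825


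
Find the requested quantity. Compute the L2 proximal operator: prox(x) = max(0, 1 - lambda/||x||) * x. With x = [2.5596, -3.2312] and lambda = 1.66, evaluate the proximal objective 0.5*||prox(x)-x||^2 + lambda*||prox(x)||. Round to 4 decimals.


Step 1: Compute ||x||.
||x|| = 4.1222
Step 2: Compute scaling factor.
scale = max(0, 1 - 1.66/4.1222) = 0.5973
Step 3: prox(x) = [1.5288, -1.93]
||prox(x)|| = 2.4622
Step 4: Proximal objective.
0.5*||prox-x||^2 = 1.3778
lambda*||prox|| = 4.0873
Total = 5.465


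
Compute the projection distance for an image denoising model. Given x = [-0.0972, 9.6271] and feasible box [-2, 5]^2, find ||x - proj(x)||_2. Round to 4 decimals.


Project each component onto [-2, 5].
clip(-0.0972) = -0.0972, clip(9.6271) = 5.0
Projection = [-0.0972, 5.0]
Squared diffs: [0.0, 21.4101]
Distance = sqrt(21.4101) = 4.6271


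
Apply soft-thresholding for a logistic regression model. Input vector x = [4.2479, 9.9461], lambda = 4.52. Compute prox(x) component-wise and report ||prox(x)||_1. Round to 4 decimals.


Soft-thresholding with lambda = 4.52:
prox(4.2479) = sign(4.2479)*max(|4.2479| - 4.52, 0) = 0.0
prox(9.9461) = sign(9.9461)*max(|9.9461| - 4.52, 0) = 5.4261
prox(x) = [0.0, 5.4261]
||prox(x)||_1 = 0.0 + 5.4261 = 5.4261


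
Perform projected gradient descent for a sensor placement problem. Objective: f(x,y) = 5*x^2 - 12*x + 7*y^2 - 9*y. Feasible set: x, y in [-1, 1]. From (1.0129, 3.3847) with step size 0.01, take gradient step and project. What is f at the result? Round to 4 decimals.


Step 1: Compute gradient at (1.0129, 3.3847).
grad_x = 2*5*1.0129 - 12 = -1.871
grad_y = 2*7*3.3847 - 9 = 38.3858
Step 2: Gradient step.
x_raw = 1.0129 - 0.01*-1.871 = 1.0316
y_raw = 3.3847 - 0.01*38.3858 = 3.0008
Step 3: Project onto [-1, 1].
x_proj = clip(1.0316) = 1.0
y_proj = clip(3.0008) = 1.0
Step 4: Evaluate f.
f(1.0, 1.0) = -9.0


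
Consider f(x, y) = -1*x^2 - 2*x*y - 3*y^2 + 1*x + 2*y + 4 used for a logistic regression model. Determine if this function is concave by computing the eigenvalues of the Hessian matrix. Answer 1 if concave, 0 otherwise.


The Hessian of f(x,y) = -1*x^2 - 2*x*y - 3*y^2 + 1*x + 2*y + 4 is:
H = [[-2, -2], [-2, -6]]
Trace = -2 - 6 = -8
Determinant = -2*-6 - (-2)^2 = 8
Discriminant = (-8)^2 - 4*8 = 32.0
Eigenvalues: lambda_1 = -6.8284, lambda_2 = -1.1716
The function is concave.

1


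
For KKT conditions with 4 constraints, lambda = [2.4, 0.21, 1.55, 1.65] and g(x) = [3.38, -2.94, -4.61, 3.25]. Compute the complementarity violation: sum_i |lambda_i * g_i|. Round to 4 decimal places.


KKT complementary slackness check:
lambda_1 * g_1 = 2.4 * 3.38 = 8.112
lambda_2 * g_2 = 0.21 * -2.94 = -0.6174
lambda_3 * g_3 = 1.55 * -4.61 = -7.1455
lambda_4 * g_4 = 1.65 * 3.25 = 5.3625
Total violation = 8.112 + 0.6174 + 7.1455 + 5.3625 = 21.2374


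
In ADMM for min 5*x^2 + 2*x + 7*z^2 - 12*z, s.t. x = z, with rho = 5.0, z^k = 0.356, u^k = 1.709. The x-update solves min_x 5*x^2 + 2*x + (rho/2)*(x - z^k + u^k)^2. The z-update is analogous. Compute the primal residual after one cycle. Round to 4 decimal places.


ADMM iteration with rho = 5.0, z^k = 0.356, u^k = 1.709
Step 1: x-update.
Minimize 5*x^2 + 2*x + (5.0/2)*(x - 0.356 + 1.709)^2
FOC: (2*5 + 5.0)*x = -2 + 5.0*(0.356 - 1.709)
x^{k+1} = -0.5843
Step 2: z-update.
Minimize 7*z^2 - 12*z + (5.0/2)*(-0.5843 - z + 1.709)^2
FOC: (2*7 + 5.0)*z = 12 + 5.0*(-0.5843 + 1.709)
z^{k+1} = 0.9275
Step 3: u-update.
u^{k+1} = 1.709 - 0.5843 - 0.9275 = 0.1971
Step 4: Primal residual = |-0.5843 - 0.9275| = 1.5119


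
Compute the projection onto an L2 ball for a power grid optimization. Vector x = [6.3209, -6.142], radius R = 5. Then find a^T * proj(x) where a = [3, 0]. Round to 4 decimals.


Step 1: Compute ||x|| (intermediates to 6 decimals).
||x|| = sqrt(6.3209^2 + (-6.142)^2) = 8.813509
Step 2: Project.
Since ||x|| > R, scale = R/||x|| = 5/8.813509 = 0.567311, proj(x) = scale * x
proj(x) = [3.585916, -3.484424]
Step 3: Dot product.
a^T * proj(x) = 3*3.585916 + 0*(-3.484424) = 10.7577


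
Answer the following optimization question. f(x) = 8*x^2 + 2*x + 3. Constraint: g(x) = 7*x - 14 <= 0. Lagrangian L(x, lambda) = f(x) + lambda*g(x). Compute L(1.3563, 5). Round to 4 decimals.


Step 1: Evaluate f(x).
f(1.3563) = 8*1.3563^2 + 2*1.3563 + 3 = 20.429
Step 2: Evaluate g(x).
g(1.3563) = 7*1.3563 - 14 = -4.5059
Step 3: Compute Lagrangian.
L = 20.429 + 5*-4.5059 = -2.1005


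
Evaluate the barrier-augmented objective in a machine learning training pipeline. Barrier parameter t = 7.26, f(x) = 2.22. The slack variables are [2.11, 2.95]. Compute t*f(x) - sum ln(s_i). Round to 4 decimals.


Step 1: Compute log-barrier.
ln values: [0.7467, 1.0818]
phi = -(0.7467 + 1.0818) = -1.8285
Step 2: Compute augmented objective.
t*f(x) = 7.26*2.22 = 16.1172
Total = 16.1172 - 1.8285 = 14.2887


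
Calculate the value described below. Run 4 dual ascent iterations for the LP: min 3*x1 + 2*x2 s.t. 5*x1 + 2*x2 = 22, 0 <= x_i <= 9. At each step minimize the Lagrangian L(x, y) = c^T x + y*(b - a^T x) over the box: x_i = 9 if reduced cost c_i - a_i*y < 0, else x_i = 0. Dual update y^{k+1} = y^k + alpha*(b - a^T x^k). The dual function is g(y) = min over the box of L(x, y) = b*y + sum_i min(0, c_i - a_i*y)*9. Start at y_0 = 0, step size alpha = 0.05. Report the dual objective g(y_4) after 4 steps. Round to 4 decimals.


Dual ascent for LP: min 3*x1 + 2*x2, 5*x1 + 2*x2 = 22, 0 <= x_i <= 9
Step 1: y^k = 0.0, reduced costs: (3.0, 2.0)
  x^k = (0.0, 0.0), subgradient = b - a^T x = 22.0
  y^{k+1} = 0.0 + 0.05*22.0 = 1.1
Step 2: y^k = 1.1, reduced costs: (-2.5, -0.2)
  x^k = (9.0, 9.0), subgradient = b - a^T x = -41.0
  y^{k+1} = 1.1 + 0.05*-41.0 = -0.95
Step 3: y^k = -0.95, reduced costs: (7.75, 3.9)
  x^k = (0.0, 0.0), subgradient = b - a^T x = 22.0
  y^{k+1} = -0.95 + 0.05*22.0 = 0.15
Step 4: y^k = 0.15, reduced costs: (2.25, 1.7)
  x^k = (0.0, 0.0), subgradient = b - a^T x = 22.0
  y^{k+1} = 0.15 + 0.05*22.0 = 1.25
Dual objective at y_4 = 1.25: reduced costs (-3.25, -0.5), box minimizer x = (9.0, 9.0)
g(y_4) = b*y + (c1 - a1*y)*x1 + (c2 - a2*y)*x2 = 22*1.25 + (-3.25)*9.0 + (-0.5)*9.0 = 27.5 - 29.25 - 4.5 = -6.25


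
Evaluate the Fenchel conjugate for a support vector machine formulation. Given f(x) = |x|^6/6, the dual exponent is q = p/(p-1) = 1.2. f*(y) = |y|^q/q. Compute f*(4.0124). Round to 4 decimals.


The conjugate exponent q satisfies 1/p + 1/q = 1.
p = 6, so q = 6/(6 - 1) = 1.2
|y|^q = 4.0124^1.2 = 5.2977
f*(4.0124) = 5.2977 / 1.2 = 4.4147


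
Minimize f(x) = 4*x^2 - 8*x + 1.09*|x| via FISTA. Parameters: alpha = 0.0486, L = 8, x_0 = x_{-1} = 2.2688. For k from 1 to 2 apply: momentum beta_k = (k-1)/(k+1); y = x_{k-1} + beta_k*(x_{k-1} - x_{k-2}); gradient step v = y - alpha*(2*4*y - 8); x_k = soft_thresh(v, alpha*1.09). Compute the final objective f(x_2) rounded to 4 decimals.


FISTA on f(x) = 4*x^2 - 8*x + 1.09*|x|
L = 8, alpha = 0.0486
Iteration 1: beta = 0.0, y = 2.2688 + 0.0*(2.2688 - 2.2688) = 2.2688
  grad(y) = 10.1504, v = y - alpha*grad = 1.7755
  prox(v) = soft_thresh(1.7755, 0.053) = 1.7225
Iteration 2: beta = 0.3333, y = 1.7225 + 0.3333*(1.7225 - 2.2688) = 1.5404
  grad(y) = 4.3234, v = y - alpha*grad = 1.3303
  prox(v) = soft_thresh(1.3303, 0.053) = 1.2773
f(x_2) = 4*1.2773^2 - 8*1.2773 + 1.09*|1.2773| = -2.3001


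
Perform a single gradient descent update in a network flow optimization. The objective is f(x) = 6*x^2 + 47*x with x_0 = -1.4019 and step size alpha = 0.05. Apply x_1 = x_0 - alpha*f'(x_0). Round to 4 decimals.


We compute the gradient at x_0 and apply the update.
f'(x) = 12*x + 47
f'(-1.4019) = 12*-1.4019 + 47 = 30.1772
x_1 = -1.4019 - 0.05*30.1772 = -2.9108


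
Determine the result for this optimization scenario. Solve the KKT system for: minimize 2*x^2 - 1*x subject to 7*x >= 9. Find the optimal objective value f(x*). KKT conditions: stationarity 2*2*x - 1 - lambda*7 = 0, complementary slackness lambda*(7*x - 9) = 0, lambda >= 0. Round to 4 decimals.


Step 1: Try lambda = 0 (constraint inactive).
x_unc = 1/(2*2) = 0.25
Check: 7*0.25 = 1.75 < 9 -- violated!
Step 2: Constraint must be active: 7*x = 9
x* = 9/7 = 1.2857 (rounded; the exact value 9/7 is used below)
lambda = (2*2*(9/7) - 1)/7 = 0.5918
Step 3: Compute optimal value.
f(x*) = 2*(9/7)^2 - 1*(9/7) = 2.0204


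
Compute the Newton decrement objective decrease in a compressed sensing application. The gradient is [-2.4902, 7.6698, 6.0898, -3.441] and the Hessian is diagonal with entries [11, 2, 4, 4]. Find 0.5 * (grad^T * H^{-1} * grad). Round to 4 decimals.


Step 1: H is diagonal, so H^(-1) * g = [-0.2264, 3.8349, 1.5225, -0.8603].
Step 2: g^T H^(-1) g = sum_i g_i^2 / H_ii
  = (-2.4902)^2/11 + (7.6698)^2/2 + (6.0898)^2/4 + (-3.441)^2/4
  = 0.5637 + 29.4129 + 9.2714 + 2.9601 = 42.2082
Step 3: Objective decrease = 0.5 * g^T H^(-1) g = 21.1041


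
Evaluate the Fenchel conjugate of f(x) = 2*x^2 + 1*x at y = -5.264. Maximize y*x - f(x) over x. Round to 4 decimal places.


f*(y) = sup_x {y*x - a*x^2 - b*x} = sup_x {(y-b)*x - a*x^2}
FOC: (y - b) - 2a*x = 0 => x* = (y - b)/(2a)
x* = (-5.264 - 1)/(2*2) = -1.566
f*(-5.264) = (y-b)^2/(4a) = (-5.264 - 1)^2/(4*2)
= 39.2377/8 = 4.9047


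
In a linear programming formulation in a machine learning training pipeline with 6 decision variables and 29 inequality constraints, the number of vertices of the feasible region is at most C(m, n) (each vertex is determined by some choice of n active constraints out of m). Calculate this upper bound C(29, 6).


Each vertex corresponds to some choice of n active constraints out of m, so the number of vertices is at most C(m, n) = m! / (n!(m-n)!).
m = 29, n = 6
Numerator: 29 * 28 * 27 * 26 * 25 * 24
Denominator: 6! = 720
C(29, 6) = 475020


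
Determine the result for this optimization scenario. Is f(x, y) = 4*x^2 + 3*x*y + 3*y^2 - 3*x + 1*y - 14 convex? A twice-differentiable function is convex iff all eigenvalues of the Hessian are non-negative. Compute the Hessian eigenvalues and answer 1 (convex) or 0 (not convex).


The Hessian of f(x,y) = 4*x^2 + 3*x*y + 3*y^2 - 3*x + 1*y - 14 is:
H = [[8, 3], [3, 6]]
Trace = 8 + 6 = 14
Determinant = 8*6 - (3)^2 = 39
Discriminant = (14)^2 - 4*39 = 40.0
Eigenvalues: lambda_1 = 3.8377, lambda_2 = 10.1623
The function is convex.

1


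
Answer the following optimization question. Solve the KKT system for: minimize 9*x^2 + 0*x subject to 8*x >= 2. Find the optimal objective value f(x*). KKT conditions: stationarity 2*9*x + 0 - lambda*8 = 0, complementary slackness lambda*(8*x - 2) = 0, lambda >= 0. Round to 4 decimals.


Step 1: Try lambda = 0 (constraint inactive).
x_unc = 0/(2*9) = 0.0
Check: 8*0.0 = 0.0 < 2 -- violated!
Step 2: Constraint must be active: 8*x = 2
x* = 2/8 = 0.25
lambda = (2*9*0.25 + 0)/8 = 0.5625
Step 3: Compute optimal value.
f(x*) = 9*0.25^2 + 0*0.25 = 0.5625


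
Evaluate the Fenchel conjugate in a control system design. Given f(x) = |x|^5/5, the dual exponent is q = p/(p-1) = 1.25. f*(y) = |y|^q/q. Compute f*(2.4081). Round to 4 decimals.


The conjugate exponent q satisfies 1/p + 1/q = 1.
p = 5, so q = 5/(5 - 1) = 1.25
|y|^q = 2.4081^1.25 = 2.9998
f*(2.4081) = 2.9998 / 1.25 = 2.3998


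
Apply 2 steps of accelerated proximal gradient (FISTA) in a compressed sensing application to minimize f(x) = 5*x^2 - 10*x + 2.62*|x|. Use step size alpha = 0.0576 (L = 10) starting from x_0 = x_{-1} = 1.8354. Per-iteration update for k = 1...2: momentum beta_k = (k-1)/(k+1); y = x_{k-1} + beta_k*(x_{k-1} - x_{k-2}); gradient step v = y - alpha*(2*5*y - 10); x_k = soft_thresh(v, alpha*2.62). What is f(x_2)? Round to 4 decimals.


FISTA on f(x) = 5*x^2 - 10*x + 2.62*|x|
L = 10, alpha = 0.0576
Iteration 1: beta = 0.0, y = 1.8354 + 0.0*(1.8354 - 1.8354) = 1.8354
  grad(y) = 8.354, v = y - alpha*grad = 1.3542
  prox(v) = soft_thresh(1.3542, 0.1509) = 1.2033
Iteration 2: beta = 0.3333, y = 1.2033 + 0.3333*(1.2033 - 1.8354) = 0.9926
  grad(y) = -0.074, v = y - alpha*grad = 0.9969
  prox(v) = soft_thresh(0.9969, 0.1509) = 0.8459
f(x_2) = 5*0.8459^2 - 10*0.8459 + 2.62*|0.8459| = -2.665


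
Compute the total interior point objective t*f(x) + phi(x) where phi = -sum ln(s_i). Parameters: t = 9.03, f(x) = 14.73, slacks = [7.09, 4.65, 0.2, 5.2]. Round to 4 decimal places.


Step 1: Compute log-barrier.
ln values: [1.9587, 1.5369, -1.6094, 1.6487]
phi = -(1.9587 + 1.5369 - 1.6094 + 1.6487) = -3.5348
Step 2: Compute augmented objective.
t*f(x) = 9.03*14.73 = 133.0119
Total = 133.0119 - 3.5348 = 129.4771


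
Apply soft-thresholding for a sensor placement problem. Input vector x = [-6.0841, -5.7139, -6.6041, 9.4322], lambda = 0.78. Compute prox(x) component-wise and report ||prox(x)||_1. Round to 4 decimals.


Soft-thresholding with lambda = 0.78:
prox(-6.0841) = sign(-6.0841)*max(|-6.0841| - 0.78, 0) = -5.3041
prox(-5.7139) = sign(-5.7139)*max(|-5.7139| - 0.78, 0) = -4.9339
prox(-6.6041) = sign(-6.6041)*max(|-6.6041| - 0.78, 0) = -5.8241
prox(9.4322) = sign(9.4322)*max(|9.4322| - 0.78, 0) = 8.6522
prox(x) = [-5.3041, -4.9339, -5.8241, 8.6522]
||prox(x)||_1 = 5.3041 + 4.9339 + 5.8241 + 8.6522 = 24.7143


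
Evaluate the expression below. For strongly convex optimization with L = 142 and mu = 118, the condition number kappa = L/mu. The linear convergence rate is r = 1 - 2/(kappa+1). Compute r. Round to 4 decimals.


Step 1: Compute the condition number.
kappa = L/mu = 142/118 = 1.2034
Step 2: Compute the convergence rate.
r = 1 - 2/(kappa + 1) = 1 - 2*mu/(L + mu) = (L - mu)/(L + mu) = 24/260 = 0.0923


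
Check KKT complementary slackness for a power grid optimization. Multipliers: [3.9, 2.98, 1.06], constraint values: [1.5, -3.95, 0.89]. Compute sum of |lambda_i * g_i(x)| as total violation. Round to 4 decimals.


KKT complementary slackness check:
lambda_1 * g_1 = 3.9 * 1.5 = 5.85
lambda_2 * g_2 = 2.98 * -3.95 = -11.771
lambda_3 * g_3 = 1.06 * 0.89 = 0.9434
Total violation = 5.85 + 11.771 + 0.9434 = 18.5644


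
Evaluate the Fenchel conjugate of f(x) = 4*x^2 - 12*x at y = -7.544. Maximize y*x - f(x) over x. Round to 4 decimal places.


f*(y) = sup_x {y*x - a*x^2 - b*x} = sup_x {(y-b)*x - a*x^2}
FOC: (y - b) - 2a*x = 0 => x* = (y - b)/(2a)
x* = (-7.544 + 12)/(2*4) = 0.557
f*(-7.544) = (y-b)^2/(4a) = (-7.544 + 12)^2/(4*4)
= 19.8559/16 = 1.241


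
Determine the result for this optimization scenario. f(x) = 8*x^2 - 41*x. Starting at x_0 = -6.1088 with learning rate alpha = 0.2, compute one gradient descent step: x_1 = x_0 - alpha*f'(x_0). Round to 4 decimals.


We compute the gradient at x_0 and apply the update.
f'(x) = 16*x - 41
f'(-6.1088) = 16*-6.1088 - 41 = -138.7408
x_1 = -6.1088 - 0.2*-138.7408 = 21.6394


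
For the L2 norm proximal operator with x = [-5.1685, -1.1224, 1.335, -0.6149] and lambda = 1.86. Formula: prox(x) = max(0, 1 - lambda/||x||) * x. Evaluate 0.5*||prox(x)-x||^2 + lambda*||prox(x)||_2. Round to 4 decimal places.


Step 1: Compute ||x||.
||x|| = 5.4894
Step 2: Compute scaling factor.
scale = max(0, 1 - 1.86/5.4894) = 0.6612
Step 3: prox(x) = [-3.4172, -0.7421, 0.8827, -0.4066]
||prox(x)|| = 3.6294
Step 4: Proximal objective.
0.5*||prox-x||^2 = 1.7298
lambda*||prox|| = 6.7507
Total = 8.4805


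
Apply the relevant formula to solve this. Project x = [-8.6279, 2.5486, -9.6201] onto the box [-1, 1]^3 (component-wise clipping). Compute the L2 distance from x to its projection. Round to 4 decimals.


Project each component onto [-1, 1].
clip(-8.6279) = -1.0, clip(2.5486) = 1.0, clip(-9.6201) = -1.0
Projection = [-1.0, 1.0, -1.0]
Squared diffs: [58.1849, 2.3982, 74.3061]
Distance = sqrt(134.8892) = 11.6142


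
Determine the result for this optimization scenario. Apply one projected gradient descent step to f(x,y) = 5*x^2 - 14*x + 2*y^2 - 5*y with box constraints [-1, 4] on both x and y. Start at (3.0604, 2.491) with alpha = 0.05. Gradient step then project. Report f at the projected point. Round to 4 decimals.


Step 1: Compute gradient at (3.0604, 2.491).
grad_x = 2*5*3.0604 - 14 = 16.604
grad_y = 2*2*2.491 - 5 = 4.964
Step 2: Gradient step.
x_raw = 3.0604 - 0.05*16.604 = 2.2302
y_raw = 2.491 - 0.05*4.964 = 2.2428
Step 3: Project onto [-1, 4].
x_proj = clip(2.2302) = 2.2302
y_proj = clip(2.2428) = 2.2428
Step 4: Evaluate f.
f(2.2302, 2.2428) = -7.5075


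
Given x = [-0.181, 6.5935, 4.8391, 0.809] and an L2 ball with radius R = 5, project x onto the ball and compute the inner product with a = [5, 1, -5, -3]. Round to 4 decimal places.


Step 1: Compute ||x|| (intermediates to 6 decimals).
||x|| = sqrt((-0.181)^2 + 6.5935^2 + 4.8391^2 + 0.809^2) = 8.220607
Step 2: Project.
Since ||x|| > R, scale = R/||x|| = 5/8.220607 = 0.608228, proj(x) = scale * x
proj(x) = [-0.110089, 4.010351, 2.943276, 0.492056]
Step 3: Dot product.
a^T * proj(x) = 5*(-0.110089) + 1*4.010351 - 5*2.943276 - 3*0.492056 = -12.7326


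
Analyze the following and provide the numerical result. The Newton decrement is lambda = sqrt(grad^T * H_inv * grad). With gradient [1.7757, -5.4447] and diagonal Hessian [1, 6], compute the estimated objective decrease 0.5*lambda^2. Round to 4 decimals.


Step 1: H is diagonal, so H^(-1) * g = [1.7757, -0.9075].
Step 2: g^T H^(-1) g = sum_i g_i^2 / H_ii
  = (1.7757)^2/1 + (-5.4447)^2/6
  = 3.1531 + 4.9408 = 8.0939
Step 3: Objective decrease = 0.5 * g^T H^(-1) g = 4.047


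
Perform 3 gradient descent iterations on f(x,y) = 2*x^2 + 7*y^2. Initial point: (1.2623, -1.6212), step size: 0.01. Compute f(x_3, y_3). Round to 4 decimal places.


Gradient descent on f(x,y) = 2*x^2 + 7*y^2.
Starting point: (1.2623, -1.6212), alpha = 0.01
Step 1: grad_x = 2*2*1.2623 = 5.0492, grad_y = 2*7*-1.6212 = -22.6968
  x_1 = 1.2623 - 0.01*5.0492 = 1.2118
  y_1 = -1.6212 - 0.01*-22.6968 = -1.3942
Step 2: grad_x = 2*2*1.2118 = 4.8472, grad_y = 2*7*-1.3942 = -19.5192
  x_2 = 1.2118 - 0.01*4.8472 = 1.1633
  y_2 = -1.3942 - 0.01*-19.5192 = -1.199
Step 3: grad_x = 2*2*1.1633 = 4.6533, grad_y = 2*7*-1.199 = -16.7866
  x_3 = 1.1633 - 0.01*4.6533 = 1.1168
  y_3 = -1.199 - 0.01*-16.7866 = -1.0312
f(1.1168, -1.0312) = 2*1.1168^2 + 7*(-1.0312)^2 = 9.9377


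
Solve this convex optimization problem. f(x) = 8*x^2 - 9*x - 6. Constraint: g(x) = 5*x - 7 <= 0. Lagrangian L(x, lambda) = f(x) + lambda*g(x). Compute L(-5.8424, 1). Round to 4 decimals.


Step 1: Evaluate f(x).
f(-5.8424) = 8*(-5.8424)^2 - 9*(-5.8424) - 6 = 319.6507
Step 2: Evaluate g(x).
g(-5.8424) = 5*-5.8424 - 7 = -36.212
Step 3: Compute Lagrangian.
L = 319.6507 + 1*-36.212 = 283.4387


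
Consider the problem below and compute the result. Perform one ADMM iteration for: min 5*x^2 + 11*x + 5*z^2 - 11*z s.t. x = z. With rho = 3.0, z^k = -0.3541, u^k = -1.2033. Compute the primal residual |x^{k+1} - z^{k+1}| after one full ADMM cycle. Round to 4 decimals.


ADMM iteration with rho = 3.0, z^k = -0.3541, u^k = -1.2033
Step 1: x-update.
Minimize 5*x^2 + 11*x + (3.0/2)*(x + 0.3541 - 1.2033)^2
FOC: (2*5 + 3.0)*x = -11 + 3.0*(-0.3541 + 1.2033)
x^{k+1} = -0.6502
Step 2: z-update.
Minimize 5*z^2 - 11*z + (3.0/2)*(-0.6502 - z - 1.2033)^2
FOC: (2*5 + 3.0)*z = 11 + 3.0*(-0.6502 - 1.2033)
z^{k+1} = 0.4184
Step 3: u-update.
u^{k+1} = -1.2033 - 0.6502 - 0.4184 = -2.2719
Step 4: Primal residual = |-0.6502 - 0.4184| = 1.0686


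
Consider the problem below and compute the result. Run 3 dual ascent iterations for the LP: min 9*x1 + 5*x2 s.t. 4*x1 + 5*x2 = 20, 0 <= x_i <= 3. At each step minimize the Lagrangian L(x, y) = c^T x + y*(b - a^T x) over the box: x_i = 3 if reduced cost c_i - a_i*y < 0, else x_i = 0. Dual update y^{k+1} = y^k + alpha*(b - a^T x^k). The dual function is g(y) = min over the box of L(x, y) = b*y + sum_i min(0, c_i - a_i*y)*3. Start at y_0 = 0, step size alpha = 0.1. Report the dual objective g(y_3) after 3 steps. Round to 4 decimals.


Dual ascent for LP: min 9*x1 + 5*x2, 4*x1 + 5*x2 = 20, 0 <= x_i <= 3
Step 1: y^k = 0.0, reduced costs: (9.0, 5.0)
  x^k = (0.0, 0.0), subgradient = b - a^T x = 20.0
  y^{k+1} = 0.0 + 0.1*20.0 = 2.0
Step 2: y^k = 2.0, reduced costs: (1.0, -5.0)
  x^k = (0.0, 3.0), subgradient = b - a^T x = 5.0
  y^{k+1} = 2.0 + 0.1*5.0 = 2.5
Step 3: y^k = 2.5, reduced costs: (-1.0, -7.5)
  x^k = (3.0, 3.0), subgradient = b - a^T x = -7.0
  y^{k+1} = 2.5 + 0.1*-7.0 = 1.8
Dual objective at y_3 = 1.8: reduced costs (1.8, -4.0), box minimizer x = (0.0, 3.0)
g(y_3) = b*y + (c1 - a1*y)*x1 + (c2 - a2*y)*x2 = 20*1.8 + 1.8*0.0 + (-4.0)*3.0 = 36.0 + 0.0 - 12.0 = 24.0


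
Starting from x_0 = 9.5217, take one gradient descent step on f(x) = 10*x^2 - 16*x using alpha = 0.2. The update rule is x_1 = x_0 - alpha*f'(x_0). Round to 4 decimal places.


We compute the gradient at x_0 and apply the update.
f'(x) = 20*x - 16
f'(9.5217) = 20*9.5217 - 16 = 174.434
x_1 = 9.5217 - 0.2*174.434 = -25.3651


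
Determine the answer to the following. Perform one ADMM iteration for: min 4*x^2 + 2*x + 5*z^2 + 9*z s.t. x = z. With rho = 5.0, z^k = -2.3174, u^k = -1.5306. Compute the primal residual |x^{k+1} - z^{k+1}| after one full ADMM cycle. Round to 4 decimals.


ADMM iteration with rho = 5.0, z^k = -2.3174, u^k = -1.5306
Step 1: x-update.
Minimize 4*x^2 + 2*x + (5.0/2)*(x + 2.3174 - 1.5306)^2
FOC: (2*4 + 5.0)*x = -2 + 5.0*(-2.3174 + 1.5306)
x^{k+1} = -0.4565
Step 2: z-update.
Minimize 5*z^2 + 9*z + (5.0/2)*(-0.4565 - z - 1.5306)^2
FOC: (2*5 + 5.0)*z = -9 + 5.0*(-0.4565 - 1.5306)
z^{k+1} = -1.2624
Step 3: u-update.
u^{k+1} = -1.5306 - 0.4565 + 1.2624 = -0.7247
Step 4: Primal residual = |-0.4565 + 1.2624| = 0.8059


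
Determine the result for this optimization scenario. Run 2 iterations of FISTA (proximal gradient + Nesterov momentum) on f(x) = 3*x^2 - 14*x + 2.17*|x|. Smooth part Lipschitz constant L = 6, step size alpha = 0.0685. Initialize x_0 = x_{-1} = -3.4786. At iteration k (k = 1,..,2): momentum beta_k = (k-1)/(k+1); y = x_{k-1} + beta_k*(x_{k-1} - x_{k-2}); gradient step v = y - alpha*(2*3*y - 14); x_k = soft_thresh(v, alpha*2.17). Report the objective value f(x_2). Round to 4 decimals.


FISTA on f(x) = 3*x^2 - 14*x + 2.17*|x|
L = 6, alpha = 0.0685
Iteration 1: beta = 0.0, y = -3.4786 + 0.0*(-3.4786 + 3.4786) = -3.4786
  grad(y) = -34.8716, v = y - alpha*grad = -1.0899
  prox(v) = soft_thresh(-1.0899, 0.1486) = -0.9413
Iteration 2: beta = 0.3333, y = -0.9413 + 0.3333*(-0.9413 + 3.4786) = -0.0955
  grad(y) = -14.5728, v = y - alpha*grad = 0.9028
  prox(v) = soft_thresh(0.9028, 0.1486) = 0.7541
f(x_2) = 3*0.7541^2 - 14*0.7541 + 2.17*|0.7541| = -7.2152


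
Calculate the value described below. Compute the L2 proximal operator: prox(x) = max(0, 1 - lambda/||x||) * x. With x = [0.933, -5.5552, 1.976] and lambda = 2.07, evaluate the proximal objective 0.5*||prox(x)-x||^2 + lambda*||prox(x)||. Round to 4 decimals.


Step 1: Compute ||x||.
||x|| = 5.9695
Step 2: Compute scaling factor.
scale = max(0, 1 - 2.07/5.9695) = 0.6532
Step 3: prox(x) = [0.6095, -3.6289, 1.2908]
||prox(x)|| = 3.8995
Step 4: Proximal objective.
0.5*||prox-x||^2 = 2.1425
lambda*||prox|| = 8.072
Total = 10.2145


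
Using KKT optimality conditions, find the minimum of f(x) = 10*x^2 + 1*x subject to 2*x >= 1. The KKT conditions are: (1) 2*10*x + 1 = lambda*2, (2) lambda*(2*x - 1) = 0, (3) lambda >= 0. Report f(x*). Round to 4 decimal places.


Step 1: Try lambda = 0 (constraint inactive).
x_unc = -1/(2*10) = -0.05
Check: 2*-0.05 = -0.1 < 1 -- violated!
Step 2: Constraint must be active: 2*x = 1
x* = 1/2 = 0.5
lambda = (2*10*0.5 + 1)/2 = 5.5
Step 3: Compute optimal value.
f(x*) = 10*0.5^2 + 1*0.5 = 3.0


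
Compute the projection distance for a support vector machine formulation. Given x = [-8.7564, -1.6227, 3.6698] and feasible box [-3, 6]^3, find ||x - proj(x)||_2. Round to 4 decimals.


Project each component onto [-3, 6].
clip(-8.7564) = -3.0, clip(-1.6227) = -1.6227, clip(3.6698) = 3.6698
Projection = [-3.0, -1.6227, 3.6698]
Squared diffs: [33.1361, 0.0, 0.0]
Distance = sqrt(33.1361) = 5.7564


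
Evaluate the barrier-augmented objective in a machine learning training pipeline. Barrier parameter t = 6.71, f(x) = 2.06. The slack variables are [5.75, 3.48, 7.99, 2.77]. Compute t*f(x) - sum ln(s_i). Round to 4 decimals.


Step 1: Compute log-barrier.
ln values: [1.7492, 1.247, 2.0782, 1.0188]
phi = -(1.7492 + 1.247 + 2.0782 + 1.0188) = -6.0933
Step 2: Compute augmented objective.
t*f(x) = 6.71*2.06 = 13.8226
Total = 13.8226 - 6.0933 = 7.7293


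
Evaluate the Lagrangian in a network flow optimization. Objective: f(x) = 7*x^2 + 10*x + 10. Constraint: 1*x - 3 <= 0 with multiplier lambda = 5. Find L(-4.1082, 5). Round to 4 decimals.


Step 1: Evaluate f(x).
f(-4.1082) = 7*(-4.1082)^2 + 10*(-4.1082) + 10 = 87.0592
Step 2: Evaluate g(x).
g(-4.1082) = 1*-4.1082 - 3 = -7.1082
Step 3: Compute Lagrangian.
L = 87.0592 + 5*-7.1082 = 51.5182


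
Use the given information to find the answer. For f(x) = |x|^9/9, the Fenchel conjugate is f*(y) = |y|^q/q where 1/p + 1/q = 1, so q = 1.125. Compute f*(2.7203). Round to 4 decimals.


The conjugate exponent q satisfies 1/p + 1/q = 1.
p = 9, so q = 9/(9 - 1) = 1.125
|y|^q = 2.7203^1.125 = 3.0828
f*(2.7203) = 3.0828 / 1.125 = 2.7403


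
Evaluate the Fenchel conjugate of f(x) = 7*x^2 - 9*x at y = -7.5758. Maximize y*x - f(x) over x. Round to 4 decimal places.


f*(y) = sup_x {y*x - a*x^2 - b*x} = sup_x {(y-b)*x - a*x^2}
FOC: (y - b) - 2a*x = 0 => x* = (y - b)/(2a)
x* = (-7.5758 + 9)/(2*7) = 0.1017
f*(-7.5758) = (y-b)^2/(4a) = (-7.5758 + 9)^2/(4*7)
= 2.0283/28 = 0.0724


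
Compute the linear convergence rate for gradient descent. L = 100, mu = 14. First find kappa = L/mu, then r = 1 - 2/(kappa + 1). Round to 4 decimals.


Step 1: Compute the condition number.
kappa = L/mu = 100/14 = 7.1429
Step 2: Compute the convergence rate.
r = 1 - 2/(kappa + 1) = 1 - 2*mu/(L + mu) = (L - mu)/(L + mu) = 86/114 = 0.7544


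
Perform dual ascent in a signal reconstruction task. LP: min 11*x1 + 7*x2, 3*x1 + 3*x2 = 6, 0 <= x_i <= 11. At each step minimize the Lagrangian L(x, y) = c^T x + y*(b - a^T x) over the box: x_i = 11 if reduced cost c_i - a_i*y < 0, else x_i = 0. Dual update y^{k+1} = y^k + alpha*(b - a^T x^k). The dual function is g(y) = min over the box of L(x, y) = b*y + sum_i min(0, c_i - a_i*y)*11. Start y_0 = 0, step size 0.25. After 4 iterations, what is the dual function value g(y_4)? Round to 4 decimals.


Dual ascent for LP: min 11*x1 + 7*x2, 3*x1 + 3*x2 = 6, 0 <= x_i <= 11
Step 1: y^k = 0.0, reduced costs: (11.0, 7.0)
  x^k = (0.0, 0.0), subgradient = b - a^T x = 6.0
  y^{k+1} = 0.0 + 0.25*6.0 = 1.5
Step 2: y^k = 1.5, reduced costs: (6.5, 2.5)
  x^k = (0.0, 0.0), subgradient = b - a^T x = 6.0
  y^{k+1} = 1.5 + 0.25*6.0 = 3.0
Step 3: y^k = 3.0, reduced costs: (2.0, -2.0)
  x^k = (0.0, 11.0), subgradient = b - a^T x = -27.0
  y^{k+1} = 3.0 + 0.25*-27.0 = -3.75
Step 4: y^k = -3.75, reduced costs: (22.25, 18.25)
  x^k = (0.0, 0.0), subgradient = b - a^T x = 6.0
  y^{k+1} = -3.75 + 0.25*6.0 = -2.25
Dual objective at y_4 = -2.25: reduced costs (17.75, 13.75), box minimizer x = (0.0, 0.0)
g(y_4) = b*y + (c1 - a1*y)*x1 + (c2 - a2*y)*x2 = 6*(-2.25) + 17.75*0.0 + 13.75*0.0 = -13.5 + 0.0 + 0.0 = -13.5


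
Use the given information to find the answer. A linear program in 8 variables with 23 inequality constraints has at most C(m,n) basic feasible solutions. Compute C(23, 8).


Each vertex corresponds to some choice of n active constraints out of m, so the number of vertices is at most C(m, n) = m! / (n!(m-n)!).
m = 23, n = 8
Numerator: 23 * 22 * 21 * 20 * 19 * 18 * 17 * 16
Denominator: 8! = 40320
C(23, 8) = 490314
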